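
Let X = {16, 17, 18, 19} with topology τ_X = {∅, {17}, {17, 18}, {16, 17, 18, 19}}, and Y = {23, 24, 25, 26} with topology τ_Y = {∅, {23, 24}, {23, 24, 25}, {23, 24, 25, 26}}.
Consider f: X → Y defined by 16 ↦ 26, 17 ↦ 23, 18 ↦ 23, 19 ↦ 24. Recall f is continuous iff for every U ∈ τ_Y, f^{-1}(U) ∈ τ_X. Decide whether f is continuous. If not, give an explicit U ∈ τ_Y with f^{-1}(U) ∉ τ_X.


f is NOT continuous.

Compute f^{-1}(U) for each U ∈ τ_Y:
  U = ∅: f^{-1}(U) = ∅ ∈ τ_X ✓.
  U = {23, 24}: f^{-1}(U) = {17, 18, 19} ∉ τ_X ✗.
  U = {23, 24, 25}: f^{-1}(U) = {17, 18, 19} ∉ τ_X ✗.
  U = {23, 24, 25, 26}: f^{-1}(U) = {16, 17, 18, 19} ∈ τ_X ✓.
Found U = {23, 24} with f^{-1}(U) = {17, 18, 19} not in τ_X. Therefore f is NOT continuous.


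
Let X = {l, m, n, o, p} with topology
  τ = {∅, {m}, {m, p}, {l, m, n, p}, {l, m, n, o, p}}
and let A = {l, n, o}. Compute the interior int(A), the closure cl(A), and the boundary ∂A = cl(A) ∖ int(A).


int(A) = ∅, cl(A) = {l, n, o}, ∂A = {l, n, o}.

Closed sets in (X, τ) are complements of opens:
  closed(X, τ) = {∅, {o}, {l, n, o}, {l, n, o, p}, {l, m, n, o, p}}.
int(A) = ⋃ {U ∈ τ : U ⊆ A}. Opens contained in A: ∅.
Taking the union of these: int(A) = ∅.
cl(A) = ⋂ {C closed : A ⊆ C}. Closed sets containing A: {l, n, o}, {l, n, o, p}, {l, m, n, o, p}.
Intersecting these: cl(A) = {l, n, o}.
∂A = cl(A) ∖ int(A) = {l, n, o} ∖ ∅ = {l, n, o}.


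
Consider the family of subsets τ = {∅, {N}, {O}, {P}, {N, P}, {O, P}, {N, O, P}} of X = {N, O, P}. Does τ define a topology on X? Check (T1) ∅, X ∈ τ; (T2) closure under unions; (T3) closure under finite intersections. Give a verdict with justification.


τ is NOT a topology on X.

Axiom (T1): ∅ ∈ τ? Yes; X ∈ τ? Yes.
Axiom (T2/T3): check pairwise unions and intersections of members of τ.
Counterexample for (T2): {N} ∪ {O} = {N, O} ∉ τ. Therefore τ is NOT a topology.


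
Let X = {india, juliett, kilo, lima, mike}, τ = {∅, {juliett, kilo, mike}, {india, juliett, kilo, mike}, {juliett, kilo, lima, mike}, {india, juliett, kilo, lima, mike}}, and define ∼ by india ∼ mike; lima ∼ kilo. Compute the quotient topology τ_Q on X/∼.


X/∼ = {[india=mike], [juliett], [kilo=lima]}; |τ_Q| = 2.

Equivalence classes: [india=mike], [juliett], [kilo=lima].
Quotient map π: X → X/∼ sends india ↦ [india=mike], juliett ↦ [juliett], kilo ↦ [kilo=lima], lima ↦ [kilo=lima], mike ↦ [india=mike].
For each subset V ⊆ X/∼, compute π^{-1}(V) ⊆ X and check whether π^{-1}(V) ∈ τ. V is open in τ_Q iff π^{-1}(V) ∈ τ.
  V = {}: π^{-1}(V) = ∅ ∈ τ ✓.
  V = {[india=mike]}: π^{-1}(V) = {india, mike} ∉ τ ✗.
  V = {[juliett]}: π^{-1}(V) = {juliett} ∉ τ ✗.
  V = {[india=mike], [juliett]}: π^{-1}(V) = {india, juliett, mike} ∉ τ ✗.
  V = {[kilo=lima]}: π^{-1}(V) = {kilo, lima} ∉ τ ✗.
  V = {[india=mike], [kilo=lima]}: π^{-1}(V) = {india, kilo, lima, mike} ∉ τ ✗.
  V = {[juliett], [kilo=lima]}: π^{-1}(V) = {juliett, kilo, lima} ∉ τ ✗.
  V = {[india=mike], [juliett], [kilo=lima]}: π^{-1}(V) = {india, juliett, kilo, lima, mike} ∈ τ ✓.
Open sets in the quotient: τ_Q = {{}, {[india=mike], [juliett], [kilo=lima]}} (2 elements).


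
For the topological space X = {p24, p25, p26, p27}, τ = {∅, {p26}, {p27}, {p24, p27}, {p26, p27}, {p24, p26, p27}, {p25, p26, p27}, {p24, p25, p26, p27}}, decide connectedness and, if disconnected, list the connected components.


(X, τ) is connected.

Find clopen sets (U ∈ τ with X ∖ U ∈ τ):
  U = ∅, X ∖ U = {p24, p25, p26, p27} — both open, so U is clopen.
  U = {p24, p25, p26, p27}, X ∖ U = ∅ — both open, so U is clopen.
Only trivial clopens (∅ and X) exist, so (X, τ) is connected.
Compute connected components by grouping points that agree on all clopens:
  component: {p24, p25, p26, p27}


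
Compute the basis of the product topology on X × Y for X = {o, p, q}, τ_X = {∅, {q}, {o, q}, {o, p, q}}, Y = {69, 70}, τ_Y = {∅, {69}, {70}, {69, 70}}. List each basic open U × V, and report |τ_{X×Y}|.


Basis B = {∅ × ∅, {q} × {69}, {q} × {70}, {o, q} × {69}, {o, q} × {70}, {q} × {69, 70}, {o, p, q} × {69}, {o, p, q} × {70}, {o, q} × {69, 70}, {o, p, q} × {69, 70}}; |τ_{X×Y}| = 16.

Enumerate products U × V with U ∈ τ_X, V ∈ τ_Y (deduplicated):
  ∅ × ∅ = {} (∅)
  {q} × {69} = {(q,69)}
  {q} × {70} = {(q,70)}
  {o, q} × {69} = {(o,69), (q,69)}
  {o, q} × {70} = {(o,70), (q,70)}
  {q} × {69, 70} = {(q,69), (q,70)}
  {o, p, q} × {69} = {(o,69), (p,69), (q,69)}
  {o, p, q} × {70} = {(o,70), (p,70), (q,70)}
  {o, q} × {69, 70} = {(o,69), (o,70), (q,69), (q,70)}
  {o, p, q} × {69, 70} = {(o,69), (o,70), (p,69), (p,70), (q,69), (q,70)}
These 10 distinct sets form the basis B.
Close under arbitrary unions to get τ_{X×Y}; counting gives |τ_{X×Y}| = 16.


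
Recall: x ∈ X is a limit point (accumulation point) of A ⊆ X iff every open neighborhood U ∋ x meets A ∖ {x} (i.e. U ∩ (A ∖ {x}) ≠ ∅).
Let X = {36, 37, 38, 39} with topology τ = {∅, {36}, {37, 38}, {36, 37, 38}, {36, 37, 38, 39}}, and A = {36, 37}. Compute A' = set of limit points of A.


A' = {38, 39}

For each x ∈ X, list the open sets U ∈ τ with x ∈ U, then check whether U ∩ (A ∖ {x}) ≠ ∅ for every such U.
  x = 36: open {36} ∋ x has {36} ∩ (A ∖ {36}) = ∅, so x is NOT a limit point.
  x = 37: open {37, 38} ∋ x has {37, 38} ∩ (A ∖ {37}) = ∅, so x is NOT a limit point.
  x = 38: opens ∋ x are {37, 38}, {36, 37, 38}, {36, 37, 38, 39}; each meets A ∖ {38}, so x IS a limit point.
  x = 39: opens ∋ x are {36, 37, 38, 39}; each meets A ∖ {39}, so x IS a limit point.
Collecting: A' = {38, 39}.


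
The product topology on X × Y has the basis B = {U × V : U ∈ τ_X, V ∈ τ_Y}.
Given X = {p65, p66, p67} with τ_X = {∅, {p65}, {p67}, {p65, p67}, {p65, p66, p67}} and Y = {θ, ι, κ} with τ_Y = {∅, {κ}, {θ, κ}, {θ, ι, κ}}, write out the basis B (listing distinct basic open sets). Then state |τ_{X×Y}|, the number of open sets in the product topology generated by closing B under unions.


Basis B = {∅ × ∅, {p65} × {κ}, {p67} × {κ}, {p65} × {θ, κ}, {p65, p67} × {κ}, {p67} × {θ, κ}, {p65} × {θ, ι, κ}, {p65, p66, p67} × {κ}, {p67} × {θ, ι, κ}, {p65, p67} × {θ, κ}, {p65, p67} × {θ, ι, κ}, {p65, p66, p67} × {θ, κ}, {p65, p66, p67} × {θ, ι, κ}}; |τ_{X×Y}| = 30.

Enumerate products U × V with U ∈ τ_X, V ∈ τ_Y (deduplicated):
  ∅ × ∅ = {} (∅)
  {p65} × {κ} = {(p65,κ)}
  {p67} × {κ} = {(p67,κ)}
  {p65} × {θ, κ} = {(p65,θ), (p65,κ)}
  {p65, p67} × {κ} = {(p65,κ), (p67,κ)}
  {p67} × {θ, κ} = {(p67,θ), (p67,κ)}
  {p65} × {θ, ι, κ} = {(p65,θ), (p65,ι), (p65,κ)}
  {p65, p66, p67} × {κ} = {(p65,κ), (p66,κ), (p67,κ)}
  {p67} × {θ, ι, κ} = {(p67,θ), (p67,ι), (p67,κ)}
  {p65, p67} × {θ, κ} = {(p65,θ), (p65,κ), (p67,θ), (p67,κ)}
  {p65, p67} × {θ, ι, κ} = {(p65,θ), (p65,ι), (p65,κ), (p67,θ), (p67,ι), (p67,κ)}
  {p65, p66, p67} × {θ, κ} = {(p65,θ), (p65,κ), (p66,θ), (p66,κ), (p67,θ), (p67,κ)}
  {p65, p66, p67} × {θ, ι, κ} = {(p65,θ), (p65,ι), (p65,κ), (p66,θ), (p66,ι), (p66,κ), (p67,θ), (p67,ι), (p67,κ)}
These 13 distinct sets form the basis B.
Close under arbitrary unions to get τ_{X×Y}; counting gives |τ_{X×Y}| = 30.


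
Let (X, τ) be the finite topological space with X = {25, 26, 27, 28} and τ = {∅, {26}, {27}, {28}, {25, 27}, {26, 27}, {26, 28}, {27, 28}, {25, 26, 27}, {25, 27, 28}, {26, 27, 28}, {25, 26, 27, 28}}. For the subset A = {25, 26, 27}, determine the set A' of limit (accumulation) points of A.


A' = {25}

For each x ∈ X, list the open sets U ∈ τ with x ∈ U, then check whether U ∩ (A ∖ {x}) ≠ ∅ for every such U.
  x = 25: opens ∋ x are {25, 27}, {25, 26, 27}, {25, 27, 28}, {25, 26, 27, 28}; each meets A ∖ {25}, so x IS a limit point.
  x = 26: open {26} ∋ x has {26} ∩ (A ∖ {26}) = ∅, so x is NOT a limit point.
  x = 27: open {27} ∋ x has {27} ∩ (A ∖ {27}) = ∅, so x is NOT a limit point.
  x = 28: open {28} ∋ x has {28} ∩ (A ∖ {28}) = ∅, so x is NOT a limit point.
Collecting: A' = {25}.


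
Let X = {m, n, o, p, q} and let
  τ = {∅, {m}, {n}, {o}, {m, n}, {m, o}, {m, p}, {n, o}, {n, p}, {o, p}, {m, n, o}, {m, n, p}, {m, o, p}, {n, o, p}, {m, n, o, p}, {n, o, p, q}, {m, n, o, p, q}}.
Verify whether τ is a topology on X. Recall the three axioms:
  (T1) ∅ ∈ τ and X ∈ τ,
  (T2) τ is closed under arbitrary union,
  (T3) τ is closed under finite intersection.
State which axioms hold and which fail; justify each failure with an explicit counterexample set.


τ is NOT a topology on X.

Axiom (T1): ∅ ∈ τ? Yes; X ∈ τ? Yes.
Axiom (T2/T3): check pairwise unions and intersections of members of τ.
Counterexample for (T3): {m, p} ∩ {n, p} = {p} ∉ τ. Therefore τ is NOT a topology.


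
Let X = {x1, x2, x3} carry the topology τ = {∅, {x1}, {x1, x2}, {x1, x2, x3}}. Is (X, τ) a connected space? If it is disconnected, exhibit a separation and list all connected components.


(X, τ) is connected.

Find clopen sets (U ∈ τ with X ∖ U ∈ τ):
  U = ∅, X ∖ U = {x1, x2, x3} — both open, so U is clopen.
  U = {x1, x2, x3}, X ∖ U = ∅ — both open, so U is clopen.
Only trivial clopens (∅ and X) exist, so (X, τ) is connected.
Compute connected components by grouping points that agree on all clopens:
  component: {x1, x2, x3}


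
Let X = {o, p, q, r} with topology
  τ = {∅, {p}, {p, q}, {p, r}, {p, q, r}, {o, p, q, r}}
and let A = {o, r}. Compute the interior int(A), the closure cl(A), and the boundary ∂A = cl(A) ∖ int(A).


int(A) = ∅, cl(A) = {o, r}, ∂A = {o, r}.

Closed sets in (X, τ) are complements of opens:
  closed(X, τ) = {∅, {o}, {o, q}, {o, r}, {o, q, r}, {o, p, q, r}}.
int(A) = ⋃ {U ∈ τ : U ⊆ A}. Opens contained in A: ∅.
Taking the union of these: int(A) = ∅.
cl(A) = ⋂ {C closed : A ⊆ C}. Closed sets containing A: {o, r}, {o, q, r}, {o, p, q, r}.
Intersecting these: cl(A) = {o, r}.
∂A = cl(A) ∖ int(A) = {o, r} ∖ ∅ = {o, r}.


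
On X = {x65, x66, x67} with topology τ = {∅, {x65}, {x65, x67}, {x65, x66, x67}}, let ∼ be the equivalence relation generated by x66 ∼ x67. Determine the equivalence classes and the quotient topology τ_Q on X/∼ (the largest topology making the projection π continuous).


X/∼ = {[x65], [x66=x67]}; |τ_Q| = 3.

Equivalence classes: [x65], [x66=x67].
Quotient map π: X → X/∼ sends x65 ↦ [x65], x66 ↦ [x66=x67], x67 ↦ [x66=x67].
For each subset V ⊆ X/∼, compute π^{-1}(V) ⊆ X and check whether π^{-1}(V) ∈ τ. V is open in τ_Q iff π^{-1}(V) ∈ τ.
  V = {}: π^{-1}(V) = ∅ ∈ τ ✓.
  V = {[x65]}: π^{-1}(V) = {x65} ∈ τ ✓.
  V = {[x66=x67]}: π^{-1}(V) = {x66, x67} ∉ τ ✗.
  V = {[x65], [x66=x67]}: π^{-1}(V) = {x65, x66, x67} ∈ τ ✓.
Open sets in the quotient: τ_Q = {{}, {[x65]}, {[x65], [x66=x67]}} (3 elements).


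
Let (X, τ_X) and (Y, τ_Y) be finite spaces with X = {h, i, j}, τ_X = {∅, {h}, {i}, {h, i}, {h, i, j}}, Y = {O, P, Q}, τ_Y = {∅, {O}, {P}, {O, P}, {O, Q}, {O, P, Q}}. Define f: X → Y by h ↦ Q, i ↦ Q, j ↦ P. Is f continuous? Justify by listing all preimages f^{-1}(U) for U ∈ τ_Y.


f is NOT continuous.

Compute f^{-1}(U) for each U ∈ τ_Y:
  U = ∅: f^{-1}(U) = ∅ ∈ τ_X ✓.
  U = {O}: f^{-1}(U) = ∅ ∈ τ_X ✓.
  U = {P}: f^{-1}(U) = {j} ∉ τ_X ✗.
  U = {O, P}: f^{-1}(U) = {j} ∉ τ_X ✗.
  U = {O, Q}: f^{-1}(U) = {h, i} ∈ τ_X ✓.
  U = {O, P, Q}: f^{-1}(U) = {h, i, j} ∈ τ_X ✓.
Found U = {P} with f^{-1}(U) = {j} not in τ_X. Therefore f is NOT continuous.


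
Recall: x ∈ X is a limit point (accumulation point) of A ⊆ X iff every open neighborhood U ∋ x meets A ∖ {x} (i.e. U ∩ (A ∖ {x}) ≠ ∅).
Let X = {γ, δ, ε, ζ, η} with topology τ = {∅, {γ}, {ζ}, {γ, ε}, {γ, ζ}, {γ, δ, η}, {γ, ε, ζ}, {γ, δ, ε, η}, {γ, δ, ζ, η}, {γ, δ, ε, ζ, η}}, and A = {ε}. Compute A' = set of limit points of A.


A' = ∅

For each x ∈ X, list the open sets U ∈ τ with x ∈ U, then check whether U ∩ (A ∖ {x}) ≠ ∅ for every such U.
  x = γ: open {γ} ∋ x has {γ} ∩ (A ∖ {γ}) = ∅, so x is NOT a limit point.
  x = δ: open {γ, δ, η} ∋ x has {γ, δ, η} ∩ (A ∖ {δ}) = ∅, so x is NOT a limit point.
  x = ε: open {γ, ε} ∋ x has {γ, ε} ∩ (A ∖ {ε}) = ∅, so x is NOT a limit point.
  x = ζ: open {ζ} ∋ x has {ζ} ∩ (A ∖ {ζ}) = ∅, so x is NOT a limit point.
  x = η: open {γ, δ, η} ∋ x has {γ, δ, η} ∩ (A ∖ {η}) = ∅, so x is NOT a limit point.
Collecting: A' = ∅.


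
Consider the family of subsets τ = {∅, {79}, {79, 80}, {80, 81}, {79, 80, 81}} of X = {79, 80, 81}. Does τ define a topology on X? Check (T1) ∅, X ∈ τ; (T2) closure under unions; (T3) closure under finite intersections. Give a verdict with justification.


τ is NOT a topology on X.

Axiom (T1): ∅ ∈ τ? Yes; X ∈ τ? Yes.
Axiom (T2/T3): check pairwise unions and intersections of members of τ.
Counterexample for (T3): {79, 80} ∩ {80, 81} = {80} ∉ τ. Therefore τ is NOT a topology.


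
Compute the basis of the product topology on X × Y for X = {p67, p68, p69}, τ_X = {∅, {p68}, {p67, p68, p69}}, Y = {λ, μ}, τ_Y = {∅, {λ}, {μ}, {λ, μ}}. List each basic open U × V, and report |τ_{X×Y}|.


Basis B = {∅ × ∅, {p68} × {λ}, {p68} × {μ}, {p68} × {λ, μ}, {p67, p68, p69} × {λ}, {p67, p68, p69} × {μ}, {p67, p68, p69} × {λ, μ}}; |τ_{X×Y}| = 9.

Enumerate products U × V with U ∈ τ_X, V ∈ τ_Y (deduplicated):
  ∅ × ∅ = {} (∅)
  {p68} × {λ} = {(p68,λ)}
  {p68} × {μ} = {(p68,μ)}
  {p68} × {λ, μ} = {(p68,λ), (p68,μ)}
  {p67, p68, p69} × {λ} = {(p67,λ), (p68,λ), (p69,λ)}
  {p67, p68, p69} × {μ} = {(p67,μ), (p68,μ), (p69,μ)}
  {p67, p68, p69} × {λ, μ} = {(p67,λ), (p67,μ), (p68,λ), (p68,μ), (p69,λ), (p69,μ)}
These 7 distinct sets form the basis B.
Close under arbitrary unions to get τ_{X×Y}; counting gives |τ_{X×Y}| = 9.


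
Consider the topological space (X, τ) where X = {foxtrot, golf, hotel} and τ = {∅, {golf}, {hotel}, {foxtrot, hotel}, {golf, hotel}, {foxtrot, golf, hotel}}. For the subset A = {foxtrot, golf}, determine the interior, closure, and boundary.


int(A) = {golf}, cl(A) = {foxtrot, golf}, ∂A = {foxtrot}.

Closed sets in (X, τ) are complements of opens:
  closed(X, τ) = {∅, {foxtrot}, {golf}, {foxtrot, golf}, {foxtrot, hotel}, {foxtrot, golf, hotel}}.
int(A) = ⋃ {U ∈ τ : U ⊆ A}. Opens contained in A: ∅, {golf}.
Taking the union of these: int(A) = {golf}.
cl(A) = ⋂ {C closed : A ⊆ C}. Closed sets containing A: {foxtrot, golf}, {foxtrot, golf, hotel}.
Intersecting these: cl(A) = {foxtrot, golf}.
∂A = cl(A) ∖ int(A) = {foxtrot, golf} ∖ {golf} = {foxtrot}.


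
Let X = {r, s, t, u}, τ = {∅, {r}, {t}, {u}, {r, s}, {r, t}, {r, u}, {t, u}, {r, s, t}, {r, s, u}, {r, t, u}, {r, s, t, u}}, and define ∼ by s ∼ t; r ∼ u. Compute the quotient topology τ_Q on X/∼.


X/∼ = {[r=u], [s=t]}; |τ_Q| = 3.

Equivalence classes: [r=u], [s=t].
Quotient map π: X → X/∼ sends r ↦ [r=u], s ↦ [s=t], t ↦ [s=t], u ↦ [r=u].
For each subset V ⊆ X/∼, compute π^{-1}(V) ⊆ X and check whether π^{-1}(V) ∈ τ. V is open in τ_Q iff π^{-1}(V) ∈ τ.
  V = {}: π^{-1}(V) = ∅ ∈ τ ✓.
  V = {[r=u]}: π^{-1}(V) = {r, u} ∈ τ ✓.
  V = {[s=t]}: π^{-1}(V) = {s, t} ∉ τ ✗.
  V = {[r=u], [s=t]}: π^{-1}(V) = {r, s, t, u} ∈ τ ✓.
Open sets in the quotient: τ_Q = {{}, {[r=u]}, {[r=u], [s=t]}} (3 elements).


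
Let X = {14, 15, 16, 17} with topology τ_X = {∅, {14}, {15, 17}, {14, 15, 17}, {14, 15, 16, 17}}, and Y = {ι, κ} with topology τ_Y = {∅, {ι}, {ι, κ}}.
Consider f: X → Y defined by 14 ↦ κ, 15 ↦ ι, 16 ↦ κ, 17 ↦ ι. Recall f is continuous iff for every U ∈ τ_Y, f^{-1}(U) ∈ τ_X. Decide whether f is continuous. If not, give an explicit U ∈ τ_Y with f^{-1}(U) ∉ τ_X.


f IS continuous.

Compute f^{-1}(U) for each U ∈ τ_Y:
  U = ∅: f^{-1}(U) = ∅ ∈ τ_X ✓.
  U = {ι}: f^{-1}(U) = {15, 17} ∈ τ_X ✓.
  U = {ι, κ}: f^{-1}(U) = {14, 15, 16, 17} ∈ τ_X ✓.
Every preimage lies in τ_X, so f IS continuous.


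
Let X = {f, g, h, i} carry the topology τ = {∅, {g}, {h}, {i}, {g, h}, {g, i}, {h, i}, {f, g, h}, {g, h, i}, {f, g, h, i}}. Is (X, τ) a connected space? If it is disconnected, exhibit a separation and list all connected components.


(X, τ) is disconnected; components = [{i}, {f, g, h}].

Find clopen sets (U ∈ τ with X ∖ U ∈ τ):
  U = ∅, X ∖ U = {f, g, h, i} — both open, so U is clopen.
  U = {i}, X ∖ U = {f, g, h} — both open, so U is clopen.
  U = {f, g, h}, X ∖ U = {i} — both open, so U is clopen.
  U = {f, g, h, i}, X ∖ U = ∅ — both open, so U is clopen.
Nontrivial clopen(s) exist: e.g. {i}. So (X, τ) is disconnected.
Compute connected components by grouping points that agree on all clopens:
  component: {i}
  component: {f, g, h}


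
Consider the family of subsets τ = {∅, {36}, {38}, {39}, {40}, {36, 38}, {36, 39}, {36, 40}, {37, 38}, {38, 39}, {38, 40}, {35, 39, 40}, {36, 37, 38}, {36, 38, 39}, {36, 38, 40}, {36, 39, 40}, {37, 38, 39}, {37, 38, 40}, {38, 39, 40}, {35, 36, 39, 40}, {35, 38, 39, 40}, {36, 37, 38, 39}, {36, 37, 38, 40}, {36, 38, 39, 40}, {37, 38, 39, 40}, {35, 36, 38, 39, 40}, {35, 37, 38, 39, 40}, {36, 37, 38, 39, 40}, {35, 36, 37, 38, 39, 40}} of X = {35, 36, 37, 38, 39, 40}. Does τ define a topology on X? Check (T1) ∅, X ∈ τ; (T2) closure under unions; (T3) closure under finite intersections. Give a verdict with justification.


τ is NOT a topology on X.

Axiom (T1): ∅ ∈ τ? Yes; X ∈ τ? Yes.
Axiom (T2/T3): check pairwise unions and intersections of members of τ.
Counterexample for (T2): {39} ∪ {40} = {39, 40} ∉ τ. Therefore τ is NOT a topology.


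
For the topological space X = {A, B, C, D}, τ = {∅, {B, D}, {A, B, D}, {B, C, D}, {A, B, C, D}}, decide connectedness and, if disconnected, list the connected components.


(X, τ) is connected.

Find clopen sets (U ∈ τ with X ∖ U ∈ τ):
  U = ∅, X ∖ U = {A, B, C, D} — both open, so U is clopen.
  U = {A, B, C, D}, X ∖ U = ∅ — both open, so U is clopen.
Only trivial clopens (∅ and X) exist, so (X, τ) is connected.
Compute connected components by grouping points that agree on all clopens:
  component: {A, B, C, D}


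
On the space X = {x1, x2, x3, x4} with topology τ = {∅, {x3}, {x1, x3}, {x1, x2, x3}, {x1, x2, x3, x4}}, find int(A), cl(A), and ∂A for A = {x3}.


int(A) = {x3}, cl(A) = {x1, x2, x3, x4}, ∂A = {x1, x2, x4}.

Closed sets in (X, τ) are complements of opens:
  closed(X, τ) = {∅, {x4}, {x2, x4}, {x1, x2, x4}, {x1, x2, x3, x4}}.
int(A) = ⋃ {U ∈ τ : U ⊆ A}. Opens contained in A: ∅, {x3}.
Taking the union of these: int(A) = {x3}.
cl(A) = ⋂ {C closed : A ⊆ C}. Closed sets containing A: {x1, x2, x3, x4}.
Intersecting these: cl(A) = {x1, x2, x3, x4}.
∂A = cl(A) ∖ int(A) = {x1, x2, x3, x4} ∖ {x3} = {x1, x2, x4}.


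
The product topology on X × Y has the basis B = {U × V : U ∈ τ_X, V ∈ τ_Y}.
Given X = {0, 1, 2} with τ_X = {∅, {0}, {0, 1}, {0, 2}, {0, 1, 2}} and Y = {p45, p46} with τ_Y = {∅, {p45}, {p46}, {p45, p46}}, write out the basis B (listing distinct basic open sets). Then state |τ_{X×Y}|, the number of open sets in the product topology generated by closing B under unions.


Basis B = {∅ × ∅, {0} × {p45}, {0} × {p46}, {0} × {p45, p46}, {0, 1} × {p45}, {0, 2} × {p45}, {0, 1} × {p46}, {0, 2} × {p46}, {0, 1, 2} × {p45}, {0, 1, 2} × {p46}, {0, 1} × {p45, p46}, {0, 2} × {p45, p46}, {0, 1, 2} × {p45, p46}}; |τ_{X×Y}| = 25.

Enumerate products U × V with U ∈ τ_X, V ∈ τ_Y (deduplicated):
  ∅ × ∅ = {} (∅)
  {0} × {p45} = {(0,p45)}
  {0} × {p46} = {(0,p46)}
  {0} × {p45, p46} = {(0,p45), (0,p46)}
  {0, 1} × {p45} = {(0,p45), (1,p45)}
  {0, 2} × {p45} = {(0,p45), (2,p45)}
  {0, 1} × {p46} = {(0,p46), (1,p46)}
  {0, 2} × {p46} = {(0,p46), (2,p46)}
  {0, 1, 2} × {p45} = {(0,p45), (1,p45), (2,p45)}
  {0, 1, 2} × {p46} = {(0,p46), (1,p46), (2,p46)}
  {0, 1} × {p45, p46} = {(0,p45), (0,p46), (1,p45), (1,p46)}
  {0, 2} × {p45, p46} = {(0,p45), (0,p46), (2,p45), (2,p46)}
  {0, 1, 2} × {p45, p46} = {(0,p45), (0,p46), (1,p45), (1,p46), (2,p45), (2,p46)}
These 13 distinct sets form the basis B.
Close under arbitrary unions to get τ_{X×Y}; counting gives |τ_{X×Y}| = 25.


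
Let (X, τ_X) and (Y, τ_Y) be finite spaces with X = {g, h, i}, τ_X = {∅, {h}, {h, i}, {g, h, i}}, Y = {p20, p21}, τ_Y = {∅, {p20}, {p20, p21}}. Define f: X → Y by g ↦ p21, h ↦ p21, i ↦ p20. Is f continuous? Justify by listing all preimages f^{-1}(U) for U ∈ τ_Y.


f is NOT continuous.

Compute f^{-1}(U) for each U ∈ τ_Y:
  U = ∅: f^{-1}(U) = ∅ ∈ τ_X ✓.
  U = {p20}: f^{-1}(U) = {i} ∉ τ_X ✗.
  U = {p20, p21}: f^{-1}(U) = {g, h, i} ∈ τ_X ✓.
Found U = {p20} with f^{-1}(U) = {i} not in τ_X. Therefore f is NOT continuous.


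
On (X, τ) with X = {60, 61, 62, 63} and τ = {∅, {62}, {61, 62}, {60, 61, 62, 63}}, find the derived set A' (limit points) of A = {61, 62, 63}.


A' = {60, 61, 63}

For each x ∈ X, list the open sets U ∈ τ with x ∈ U, then check whether U ∩ (A ∖ {x}) ≠ ∅ for every such U.
  x = 60: opens ∋ x are {60, 61, 62, 63}; each meets A ∖ {60}, so x IS a limit point.
  x = 61: opens ∋ x are {61, 62}, {60, 61, 62, 63}; each meets A ∖ {61}, so x IS a limit point.
  x = 62: open {62} ∋ x has {62} ∩ (A ∖ {62}) = ∅, so x is NOT a limit point.
  x = 63: opens ∋ x are {60, 61, 62, 63}; each meets A ∖ {63}, so x IS a limit point.
Collecting: A' = {60, 61, 63}.


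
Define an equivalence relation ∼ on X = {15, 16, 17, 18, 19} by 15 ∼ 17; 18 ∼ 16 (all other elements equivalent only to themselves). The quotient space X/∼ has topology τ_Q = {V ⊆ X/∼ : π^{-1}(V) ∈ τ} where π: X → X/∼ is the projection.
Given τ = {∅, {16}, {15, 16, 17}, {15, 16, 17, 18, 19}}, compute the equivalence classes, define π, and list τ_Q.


X/∼ = {[15=17], [16=18], [19]}; |τ_Q| = 2.

Equivalence classes: [15=17], [16=18], [19].
Quotient map π: X → X/∼ sends 15 ↦ [15=17], 16 ↦ [16=18], 17 ↦ [15=17], 18 ↦ [16=18], 19 ↦ [19].
For each subset V ⊆ X/∼, compute π^{-1}(V) ⊆ X and check whether π^{-1}(V) ∈ τ. V is open in τ_Q iff π^{-1}(V) ∈ τ.
  V = {}: π^{-1}(V) = ∅ ∈ τ ✓.
  V = {[15=17]}: π^{-1}(V) = {15, 17} ∉ τ ✗.
  V = {[16=18]}: π^{-1}(V) = {16, 18} ∉ τ ✗.
  V = {[15=17], [16=18]}: π^{-1}(V) = {15, 16, 17, 18} ∉ τ ✗.
  V = {[19]}: π^{-1}(V) = {19} ∉ τ ✗.
  V = {[15=17], [19]}: π^{-1}(V) = {15, 17, 19} ∉ τ ✗.
  V = {[16=18], [19]}: π^{-1}(V) = {16, 18, 19} ∉ τ ✗.
  V = {[15=17], [16=18], [19]}: π^{-1}(V) = {15, 16, 17, 18, 19} ∈ τ ✓.
Open sets in the quotient: τ_Q = {{}, {[15=17], [16=18], [19]}} (2 elements).


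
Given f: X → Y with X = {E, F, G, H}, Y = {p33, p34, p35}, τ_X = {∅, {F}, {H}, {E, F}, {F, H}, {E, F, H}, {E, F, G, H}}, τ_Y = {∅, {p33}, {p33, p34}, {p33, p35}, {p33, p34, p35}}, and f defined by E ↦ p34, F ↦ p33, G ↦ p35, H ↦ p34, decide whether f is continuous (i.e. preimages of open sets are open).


f is NOT continuous.

Compute f^{-1}(U) for each U ∈ τ_Y:
  U = ∅: f^{-1}(U) = ∅ ∈ τ_X ✓.
  U = {p33}: f^{-1}(U) = {F} ∈ τ_X ✓.
  U = {p33, p34}: f^{-1}(U) = {E, F, H} ∈ τ_X ✓.
  U = {p33, p35}: f^{-1}(U) = {F, G} ∉ τ_X ✗.
  U = {p33, p34, p35}: f^{-1}(U) = {E, F, G, H} ∈ τ_X ✓.
Found U = {p33, p35} with f^{-1}(U) = {F, G} not in τ_X. Therefore f is NOT continuous.


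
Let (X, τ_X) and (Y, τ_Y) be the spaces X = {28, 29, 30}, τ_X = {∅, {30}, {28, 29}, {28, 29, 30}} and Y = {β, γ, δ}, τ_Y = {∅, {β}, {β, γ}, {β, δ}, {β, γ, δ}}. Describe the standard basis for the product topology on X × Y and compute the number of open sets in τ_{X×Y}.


Basis B = {∅ × ∅, {30} × {β}, {28, 29} × {β}, {30} × {β, γ}, {30} × {β, δ}, {28, 29, 30} × {β}, {30} × {β, γ, δ}, {28, 29} × {β, γ}, {28, 29} × {β, δ}, {28, 29} × {β, γ, δ}, {28, 29, 30} × {β, γ}, {28, 29, 30} × {β, δ}, {28, 29, 30} × {β, γ, δ}}; |τ_{X×Y}| = 25.

Enumerate products U × V with U ∈ τ_X, V ∈ τ_Y (deduplicated):
  ∅ × ∅ = {} (∅)
  {30} × {β} = {(30,β)}
  {28, 29} × {β} = {(28,β), (29,β)}
  {30} × {β, γ} = {(30,β), (30,γ)}
  {30} × {β, δ} = {(30,β), (30,δ)}
  {28, 29, 30} × {β} = {(28,β), (29,β), (30,β)}
  {30} × {β, γ, δ} = {(30,β), (30,γ), (30,δ)}
  {28, 29} × {β, γ} = {(28,β), (28,γ), (29,β), (29,γ)}
  {28, 29} × {β, δ} = {(28,β), (28,δ), (29,β), (29,δ)}
  {28, 29} × {β, γ, δ} = {(28,β), (28,γ), (28,δ), (29,β), (29,γ), (29,δ)}
  {28, 29, 30} × {β, γ} = {(28,β), (28,γ), (29,β), (29,γ), (30,β), (30,γ)}
  {28, 29, 30} × {β, δ} = {(28,β), (28,δ), (29,β), (29,δ), (30,β), (30,δ)}
  {28, 29, 30} × {β, γ, δ} = {(28,β), (28,γ), (28,δ), (29,β), (29,γ), (29,δ), (30,β), (30,γ), (30,δ)}
These 13 distinct sets form the basis B.
Close under arbitrary unions to get τ_{X×Y}; counting gives |τ_{X×Y}| = 25.


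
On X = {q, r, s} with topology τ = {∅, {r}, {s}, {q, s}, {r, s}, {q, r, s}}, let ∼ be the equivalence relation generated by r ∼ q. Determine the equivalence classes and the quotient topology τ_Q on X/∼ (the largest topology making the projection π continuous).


X/∼ = {[q=r], [s]}; |τ_Q| = 3.

Equivalence classes: [q=r], [s].
Quotient map π: X → X/∼ sends q ↦ [q=r], r ↦ [q=r], s ↦ [s].
For each subset V ⊆ X/∼, compute π^{-1}(V) ⊆ X and check whether π^{-1}(V) ∈ τ. V is open in τ_Q iff π^{-1}(V) ∈ τ.
  V = {}: π^{-1}(V) = ∅ ∈ τ ✓.
  V = {[q=r]}: π^{-1}(V) = {q, r} ∉ τ ✗.
  V = {[s]}: π^{-1}(V) = {s} ∈ τ ✓.
  V = {[q=r], [s]}: π^{-1}(V) = {q, r, s} ∈ τ ✓.
Open sets in the quotient: τ_Q = {{}, {[s]}, {[q=r], [s]}} (3 elements).


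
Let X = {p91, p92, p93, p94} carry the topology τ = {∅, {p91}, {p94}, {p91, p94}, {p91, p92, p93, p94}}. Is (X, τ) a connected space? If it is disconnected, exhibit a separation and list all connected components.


(X, τ) is connected.

Find clopen sets (U ∈ τ with X ∖ U ∈ τ):
  U = ∅, X ∖ U = {p91, p92, p93, p94} — both open, so U is clopen.
  U = {p91, p92, p93, p94}, X ∖ U = ∅ — both open, so U is clopen.
Only trivial clopens (∅ and X) exist, so (X, τ) is connected.
Compute connected components by grouping points that agree on all clopens:
  component: {p91, p92, p93, p94}


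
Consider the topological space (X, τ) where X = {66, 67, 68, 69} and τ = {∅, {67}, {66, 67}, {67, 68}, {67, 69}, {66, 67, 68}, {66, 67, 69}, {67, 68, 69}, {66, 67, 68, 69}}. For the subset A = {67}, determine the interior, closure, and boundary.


int(A) = {67}, cl(A) = {66, 67, 68, 69}, ∂A = {66, 68, 69}.

Closed sets in (X, τ) are complements of opens:
  closed(X, τ) = {∅, {66}, {68}, {69}, {66, 68}, {66, 69}, {68, 69}, {66, 68, 69}, {66, 67, 68, 69}}.
int(A) = ⋃ {U ∈ τ : U ⊆ A}. Opens contained in A: ∅, {67}.
Taking the union of these: int(A) = {67}.
cl(A) = ⋂ {C closed : A ⊆ C}. Closed sets containing A: {66, 67, 68, 69}.
Intersecting these: cl(A) = {66, 67, 68, 69}.
∂A = cl(A) ∖ int(A) = {66, 67, 68, 69} ∖ {67} = {66, 68, 69}.


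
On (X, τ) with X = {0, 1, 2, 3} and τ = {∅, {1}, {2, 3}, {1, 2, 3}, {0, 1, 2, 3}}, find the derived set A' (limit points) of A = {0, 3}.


A' = {0, 2}

For each x ∈ X, list the open sets U ∈ τ with x ∈ U, then check whether U ∩ (A ∖ {x}) ≠ ∅ for every such U.
  x = 0: opens ∋ x are {0, 1, 2, 3}; each meets A ∖ {0}, so x IS a limit point.
  x = 1: open {1} ∋ x has {1} ∩ (A ∖ {1}) = ∅, so x is NOT a limit point.
  x = 2: opens ∋ x are {2, 3}, {1, 2, 3}, {0, 1, 2, 3}; each meets A ∖ {2}, so x IS a limit point.
  x = 3: open {2, 3} ∋ x has {2, 3} ∩ (A ∖ {3}) = ∅, so x is NOT a limit point.
Collecting: A' = {0, 2}.


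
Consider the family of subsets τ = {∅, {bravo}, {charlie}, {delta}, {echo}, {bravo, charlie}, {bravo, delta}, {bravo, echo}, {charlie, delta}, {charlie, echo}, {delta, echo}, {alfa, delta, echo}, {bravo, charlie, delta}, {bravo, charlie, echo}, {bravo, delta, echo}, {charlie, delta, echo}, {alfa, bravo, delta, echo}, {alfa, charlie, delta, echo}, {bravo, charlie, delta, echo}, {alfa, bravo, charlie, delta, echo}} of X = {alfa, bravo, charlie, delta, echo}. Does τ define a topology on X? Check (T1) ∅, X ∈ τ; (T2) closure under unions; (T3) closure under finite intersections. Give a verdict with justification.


τ IS a topology on X.

Axiom (T1): ∅ ∈ τ? Yes; X ∈ τ? Yes.
Axiom (T2/T3): check pairwise unions and intersections of members of τ.
All pairwise intersections and unions checked — each lies in τ. Therefore τ satisfies (T1), (T2), (T3): it IS a topology on X.


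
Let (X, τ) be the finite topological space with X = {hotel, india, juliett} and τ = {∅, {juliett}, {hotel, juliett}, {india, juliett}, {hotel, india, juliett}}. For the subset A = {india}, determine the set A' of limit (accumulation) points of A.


A' = ∅

For each x ∈ X, list the open sets U ∈ τ with x ∈ U, then check whether U ∩ (A ∖ {x}) ≠ ∅ for every such U.
  x = hotel: open {hotel, juliett} ∋ x has {hotel, juliett} ∩ (A ∖ {hotel}) = ∅, so x is NOT a limit point.
  x = india: open {india, juliett} ∋ x has {india, juliett} ∩ (A ∖ {india}) = ∅, so x is NOT a limit point.
  x = juliett: open {juliett} ∋ x has {juliett} ∩ (A ∖ {juliett}) = ∅, so x is NOT a limit point.
Collecting: A' = ∅.


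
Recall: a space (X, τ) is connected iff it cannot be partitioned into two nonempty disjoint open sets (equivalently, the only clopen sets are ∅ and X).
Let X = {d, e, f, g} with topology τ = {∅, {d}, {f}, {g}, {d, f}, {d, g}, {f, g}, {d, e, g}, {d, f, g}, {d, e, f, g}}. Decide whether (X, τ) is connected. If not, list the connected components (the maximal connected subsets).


(X, τ) is disconnected; components = [{f}, {d, e, g}].

Find clopen sets (U ∈ τ with X ∖ U ∈ τ):
  U = ∅, X ∖ U = {d, e, f, g} — both open, so U is clopen.
  U = {f}, X ∖ U = {d, e, g} — both open, so U is clopen.
  U = {d, e, g}, X ∖ U = {f} — both open, so U is clopen.
  U = {d, e, f, g}, X ∖ U = ∅ — both open, so U is clopen.
Nontrivial clopen(s) exist: e.g. {f}. So (X, τ) is disconnected.
Compute connected components by grouping points that agree on all clopens:
  component: {f}
  component: {d, e, g}


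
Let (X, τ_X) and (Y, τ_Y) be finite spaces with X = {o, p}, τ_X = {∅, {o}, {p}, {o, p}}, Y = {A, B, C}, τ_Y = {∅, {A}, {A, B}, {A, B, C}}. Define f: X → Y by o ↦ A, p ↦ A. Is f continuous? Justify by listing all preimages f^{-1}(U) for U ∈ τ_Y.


f IS continuous.

Compute f^{-1}(U) for each U ∈ τ_Y:
  U = ∅: f^{-1}(U) = ∅ ∈ τ_X ✓.
  U = {A}: f^{-1}(U) = {o, p} ∈ τ_X ✓.
  U = {A, B}: f^{-1}(U) = {o, p} ∈ τ_X ✓.
  U = {A, B, C}: f^{-1}(U) = {o, p} ∈ τ_X ✓.
Every preimage lies in τ_X, so f IS continuous.


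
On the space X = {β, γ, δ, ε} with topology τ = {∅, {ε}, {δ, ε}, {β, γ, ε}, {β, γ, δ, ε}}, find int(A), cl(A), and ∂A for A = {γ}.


int(A) = ∅, cl(A) = {β, γ}, ∂A = {β, γ}.

Closed sets in (X, τ) are complements of opens:
  closed(X, τ) = {∅, {δ}, {β, γ}, {β, γ, δ}, {β, γ, δ, ε}}.
int(A) = ⋃ {U ∈ τ : U ⊆ A}. Opens contained in A: ∅.
Taking the union of these: int(A) = ∅.
cl(A) = ⋂ {C closed : A ⊆ C}. Closed sets containing A: {β, γ}, {β, γ, δ}, {β, γ, δ, ε}.
Intersecting these: cl(A) = {β, γ}.
∂A = cl(A) ∖ int(A) = {β, γ} ∖ ∅ = {β, γ}.


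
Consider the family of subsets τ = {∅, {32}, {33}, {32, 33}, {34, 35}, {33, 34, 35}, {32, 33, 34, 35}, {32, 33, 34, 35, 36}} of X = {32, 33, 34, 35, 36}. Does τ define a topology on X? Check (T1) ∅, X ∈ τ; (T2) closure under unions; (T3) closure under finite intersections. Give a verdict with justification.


τ is NOT a topology on X.

Axiom (T1): ∅ ∈ τ? Yes; X ∈ τ? Yes.
Axiom (T2/T3): check pairwise unions and intersections of members of τ.
Counterexample for (T2): {32} ∪ {34, 35} = {32, 34, 35} ∉ τ. Therefore τ is NOT a topology.


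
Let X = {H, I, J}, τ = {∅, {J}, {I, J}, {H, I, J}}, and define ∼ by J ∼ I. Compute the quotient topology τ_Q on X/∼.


X/∼ = {[H], [I=J]}; |τ_Q| = 3.

Equivalence classes: [H], [I=J].
Quotient map π: X → X/∼ sends H ↦ [H], I ↦ [I=J], J ↦ [I=J].
For each subset V ⊆ X/∼, compute π^{-1}(V) ⊆ X and check whether π^{-1}(V) ∈ τ. V is open in τ_Q iff π^{-1}(V) ∈ τ.
  V = {}: π^{-1}(V) = ∅ ∈ τ ✓.
  V = {[H]}: π^{-1}(V) = {H} ∉ τ ✗.
  V = {[I=J]}: π^{-1}(V) = {I, J} ∈ τ ✓.
  V = {[H], [I=J]}: π^{-1}(V) = {H, I, J} ∈ τ ✓.
Open sets in the quotient: τ_Q = {{}, {[I=J]}, {[H], [I=J]}} (3 elements).


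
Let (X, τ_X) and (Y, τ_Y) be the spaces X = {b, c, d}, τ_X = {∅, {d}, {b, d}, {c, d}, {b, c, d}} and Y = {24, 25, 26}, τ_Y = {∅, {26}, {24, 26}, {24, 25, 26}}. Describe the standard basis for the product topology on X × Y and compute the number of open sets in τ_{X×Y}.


Basis B = {∅ × ∅, {d} × {26}, {b, d} × {26}, {c, d} × {26}, {d} × {24, 26}, {b, c, d} × {26}, {d} × {24, 25, 26}, {b, d} × {24, 26}, {c, d} × {24, 26}, {b, d} × {24, 25, 26}, {b, c, d} × {24, 26}, {c, d} × {24, 25, 26}, {b, c, d} × {24, 25, 26}}; |τ_{X×Y}| = 30.

Enumerate products U × V with U ∈ τ_X, V ∈ τ_Y (deduplicated):
  ∅ × ∅ = {} (∅)
  {d} × {26} = {(d,26)}
  {b, d} × {26} = {(b,26), (d,26)}
  {c, d} × {26} = {(c,26), (d,26)}
  {d} × {24, 26} = {(d,24), (d,26)}
  {b, c, d} × {26} = {(b,26), (c,26), (d,26)}
  {d} × {24, 25, 26} = {(d,24), (d,25), (d,26)}
  {b, d} × {24, 26} = {(b,24), (b,26), (d,24), (d,26)}
  {c, d} × {24, 26} = {(c,24), (c,26), (d,24), (d,26)}
  {b, d} × {24, 25, 26} = {(b,24), (b,25), (b,26), (d,24), (d,25), (d,26)}
  {b, c, d} × {24, 26} = {(b,24), (b,26), (c,24), (c,26), (d,24), (d,26)}
  {c, d} × {24, 25, 26} = {(c,24), (c,25), (c,26), (d,24), (d,25), (d,26)}
  {b, c, d} × {24, 25, 26} = {(b,24), (b,25), (b,26), (c,24), (c,25), (c,26), (d,24), (d,25), (d,26)}
These 13 distinct sets form the basis B.
Close under arbitrary unions to get τ_{X×Y}; counting gives |τ_{X×Y}| = 30.


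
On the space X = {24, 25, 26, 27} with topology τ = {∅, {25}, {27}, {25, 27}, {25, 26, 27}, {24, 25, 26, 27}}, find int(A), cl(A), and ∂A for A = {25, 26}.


int(A) = {25}, cl(A) = {24, 25, 26}, ∂A = {24, 26}.

Closed sets in (X, τ) are complements of opens:
  closed(X, τ) = {∅, {24}, {24, 26}, {24, 25, 26}, {24, 26, 27}, {24, 25, 26, 27}}.
int(A) = ⋃ {U ∈ τ : U ⊆ A}. Opens contained in A: ∅, {25}.
Taking the union of these: int(A) = {25}.
cl(A) = ⋂ {C closed : A ⊆ C}. Closed sets containing A: {24, 25, 26}, {24, 25, 26, 27}.
Intersecting these: cl(A) = {24, 25, 26}.
∂A = cl(A) ∖ int(A) = {24, 25, 26} ∖ {25} = {24, 26}.


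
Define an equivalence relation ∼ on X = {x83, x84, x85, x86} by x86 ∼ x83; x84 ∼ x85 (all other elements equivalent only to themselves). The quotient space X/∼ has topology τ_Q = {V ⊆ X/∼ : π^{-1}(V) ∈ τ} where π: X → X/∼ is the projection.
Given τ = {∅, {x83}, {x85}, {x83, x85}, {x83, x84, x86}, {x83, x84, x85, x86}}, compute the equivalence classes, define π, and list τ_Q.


X/∼ = {[x83=x86], [x84=x85]}; |τ_Q| = 2.

Equivalence classes: [x83=x86], [x84=x85].
Quotient map π: X → X/∼ sends x83 ↦ [x83=x86], x84 ↦ [x84=x85], x85 ↦ [x84=x85], x86 ↦ [x83=x86].
For each subset V ⊆ X/∼, compute π^{-1}(V) ⊆ X and check whether π^{-1}(V) ∈ τ. V is open in τ_Q iff π^{-1}(V) ∈ τ.
  V = {}: π^{-1}(V) = ∅ ∈ τ ✓.
  V = {[x83=x86]}: π^{-1}(V) = {x83, x86} ∉ τ ✗.
  V = {[x84=x85]}: π^{-1}(V) = {x84, x85} ∉ τ ✗.
  V = {[x83=x86], [x84=x85]}: π^{-1}(V) = {x83, x84, x85, x86} ∈ τ ✓.
Open sets in the quotient: τ_Q = {{}, {[x83=x86], [x84=x85]}} (2 elements).


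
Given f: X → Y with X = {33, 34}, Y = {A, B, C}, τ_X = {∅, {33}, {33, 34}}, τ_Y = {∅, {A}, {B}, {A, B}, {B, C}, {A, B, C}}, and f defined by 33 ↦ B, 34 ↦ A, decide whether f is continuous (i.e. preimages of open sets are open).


f is NOT continuous.

Compute f^{-1}(U) for each U ∈ τ_Y:
  U = ∅: f^{-1}(U) = ∅ ∈ τ_X ✓.
  U = {A}: f^{-1}(U) = {34} ∉ τ_X ✗.
  U = {B}: f^{-1}(U) = {33} ∈ τ_X ✓.
  U = {A, B}: f^{-1}(U) = {33, 34} ∈ τ_X ✓.
  U = {B, C}: f^{-1}(U) = {33} ∈ τ_X ✓.
  U = {A, B, C}: f^{-1}(U) = {33, 34} ∈ τ_X ✓.
Found U = {A} with f^{-1}(U) = {34} not in τ_X. Therefore f is NOT continuous.


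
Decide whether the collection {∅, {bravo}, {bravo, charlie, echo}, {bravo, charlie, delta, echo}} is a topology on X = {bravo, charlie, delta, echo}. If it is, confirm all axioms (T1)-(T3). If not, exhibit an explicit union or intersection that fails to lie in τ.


τ IS a topology on X.

Axiom (T1): ∅ ∈ τ? Yes; X ∈ τ? Yes.
Axiom (T2/T3): check pairwise unions and intersections of members of τ.
All pairwise intersections and unions checked — each lies in τ. Therefore τ satisfies (T1), (T2), (T3): it IS a topology on X.


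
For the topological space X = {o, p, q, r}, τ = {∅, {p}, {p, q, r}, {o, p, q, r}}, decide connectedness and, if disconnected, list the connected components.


(X, τ) is connected.

Find clopen sets (U ∈ τ with X ∖ U ∈ τ):
  U = ∅, X ∖ U = {o, p, q, r} — both open, so U is clopen.
  U = {o, p, q, r}, X ∖ U = ∅ — both open, so U is clopen.
Only trivial clopens (∅ and X) exist, so (X, τ) is connected.
Compute connected components by grouping points that agree on all clopens:
  component: {o, p, q, r}


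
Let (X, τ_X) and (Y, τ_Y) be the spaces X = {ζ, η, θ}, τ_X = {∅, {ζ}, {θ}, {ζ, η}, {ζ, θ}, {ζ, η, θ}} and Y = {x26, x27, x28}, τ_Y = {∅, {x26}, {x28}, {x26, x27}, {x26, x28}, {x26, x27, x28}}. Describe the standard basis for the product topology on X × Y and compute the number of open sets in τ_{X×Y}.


Basis B = {∅ × ∅, {ζ} × {x26}, {ζ} × {x28}, {θ} × {x26}, {θ} × {x28}, {ζ} × {x26, x27}, {ζ} × {x26, x28}, {ζ, η} × {x26}, {ζ, θ} × {x26}, {ζ, η} × {x28}, {ζ, θ} × {x28}, {θ} × {x26, x27}, {θ} × {x26, x28}, {ζ} × {x26, x27, x28}, {ζ, η, θ} × {x26}, {ζ, η, θ} × {x28}, {θ} × {x26, x27, x28}, {ζ, η} × {x26, x27}, {ζ, θ} × {x26, x27}, {ζ, η} × {x26, x28}, {ζ, θ} × {x26, x28}, {ζ, η} × {x26, x27, x28}, {ζ, θ} × {x26, x27, x28}, {ζ, η, θ} × {x26, x27}, {ζ, η, θ} × {x26, x28}, {ζ, η, θ} × {x26, x27, x28}}; |τ_{X×Y}| = 108.

Enumerate products U × V with U ∈ τ_X, V ∈ τ_Y (deduplicated):
  ∅ × ∅ = {} (∅)
  {ζ} × {x26} = {(ζ,x26)}
  {ζ} × {x28} = {(ζ,x28)}
  {θ} × {x26} = {(θ,x26)}
  {θ} × {x28} = {(θ,x28)}
  {ζ} × {x26, x27} = {(ζ,x26), (ζ,x27)}
  {ζ} × {x26, x28} = {(ζ,x26), (ζ,x28)}
  {ζ, η} × {x26} = {(ζ,x26), (η,x26)}
  {ζ, θ} × {x26} = {(ζ,x26), (θ,x26)}
  {ζ, η} × {x28} = {(ζ,x28), (η,x28)}
  {ζ, θ} × {x28} = {(ζ,x28), (θ,x28)}
  {θ} × {x26, x27} = {(θ,x26), (θ,x27)}
  {θ} × {x26, x28} = {(θ,x26), (θ,x28)}
  {ζ} × {x26, x27, x28} = {(ζ,x26), (ζ,x27), (ζ,x28)}
  {ζ, η, θ} × {x26} = {(ζ,x26), (η,x26), (θ,x26)}
  {ζ, η, θ} × {x28} = {(ζ,x28), (η,x28), (θ,x28)}
  {θ} × {x26, x27, x28} = {(θ,x26), (θ,x27), (θ,x28)}
  {ζ, η} × {x26, x27} = {(ζ,x26), (ζ,x27), (η,x26), (η,x27)}
  {ζ, θ} × {x26, x27} = {(ζ,x26), (ζ,x27), (θ,x26), (θ,x27)}
  {ζ, η} × {x26, x28} = {(ζ,x26), (ζ,x28), (η,x26), (η,x28)}
  {ζ, θ} × {x26, x28} = {(ζ,x26), (ζ,x28), (θ,x26), (θ,x28)}
  {ζ, η} × {x26, x27, x28} = {(ζ,x26), (ζ,x27), (ζ,x28), (η,x26), (η,x27), (η,x28)}
  {ζ, θ} × {x26, x27, x28} = {(ζ,x26), (ζ,x27), (ζ,x28), (θ,x26), (θ,x27), (θ,x28)}
  {ζ, η, θ} × {x26, x27} = {(ζ,x26), (ζ,x27), (η,x26), (η,x27), (θ,x26), (θ,x27)}
  {ζ, η, θ} × {x26, x28} = {(ζ,x26), (ζ,x28), (η,x26), (η,x28), (θ,x26), (θ,x28)}
  {ζ, η, θ} × {x26, x27, x28} = {(ζ,x26), (ζ,x27), (ζ,x28), (η,x26), (η,x27), (η,x28), (θ,x26), (θ,x27), (θ,x28)}
These 26 distinct sets form the basis B.
Close under arbitrary unions to get τ_{X×Y}; counting gives |τ_{X×Y}| = 108.
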